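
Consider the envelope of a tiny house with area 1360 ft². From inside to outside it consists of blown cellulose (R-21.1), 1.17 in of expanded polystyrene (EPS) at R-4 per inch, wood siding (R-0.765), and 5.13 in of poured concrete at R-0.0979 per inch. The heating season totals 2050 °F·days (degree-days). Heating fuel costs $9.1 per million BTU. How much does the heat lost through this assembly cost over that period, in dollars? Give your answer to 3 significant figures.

1.17 × 4 = 4.68
5.13 × 0.0979 = 0.5022
R_total = 21.1 + 4.68 + 0.765 + 0.5022 = 27.05 ft²·°F·h/BTU
E = A × HDD × 24 / R = 1360 × 2050 × 24 / 27.05 = 2474000 BTU
Cost = 2474000/10⁶ × 9.1 = $22.51

22.5 dollars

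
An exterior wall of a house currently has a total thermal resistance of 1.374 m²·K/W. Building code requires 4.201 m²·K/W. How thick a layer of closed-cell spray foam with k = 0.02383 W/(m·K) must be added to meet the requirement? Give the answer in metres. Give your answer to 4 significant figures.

0.06737 m

ΔR = 4.201 − 1.374 = 2.827 m²·K/W
L = ΔR × k = 2.827 × 0.02383 = 0.067367 m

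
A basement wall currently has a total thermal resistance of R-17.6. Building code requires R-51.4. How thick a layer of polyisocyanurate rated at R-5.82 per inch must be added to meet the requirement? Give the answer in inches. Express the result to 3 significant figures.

5.81 in

ΔR = 51.4 − 17.6 = 33.8 ft²·°F·h/BTU
L = ΔR / (R/in) = 33.8/5.82 = 5.808 in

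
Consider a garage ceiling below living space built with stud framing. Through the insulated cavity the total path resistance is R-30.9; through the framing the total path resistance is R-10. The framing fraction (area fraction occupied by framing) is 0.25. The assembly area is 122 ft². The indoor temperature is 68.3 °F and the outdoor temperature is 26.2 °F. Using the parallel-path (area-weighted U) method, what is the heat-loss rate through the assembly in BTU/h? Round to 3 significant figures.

253 BTU/h

U_eff = 0.75/30.9 + 0.25/10 = 0.02427 + 0.025 = 0.04927
R_eff = 1/U_eff = 20.3 ft²·°F·h/BTU
Q = 122 × (68.3 − 26.2) / 20.3 = 253.1 BTU/h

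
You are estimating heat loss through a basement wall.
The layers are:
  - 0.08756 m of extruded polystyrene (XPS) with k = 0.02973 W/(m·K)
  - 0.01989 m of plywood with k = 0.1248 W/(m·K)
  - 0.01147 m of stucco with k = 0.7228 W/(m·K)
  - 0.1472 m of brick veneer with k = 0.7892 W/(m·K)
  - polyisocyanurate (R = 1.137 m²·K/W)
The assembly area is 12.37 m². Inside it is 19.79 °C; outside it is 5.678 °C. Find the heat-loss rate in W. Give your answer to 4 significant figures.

39.28 W

0.08756/0.02973 = 2.9452
0.01989/0.1248 = 0.15938
0.01147/0.7228 = 0.015869
0.1472/0.7892 = 0.18652
R_total = 2.9452 + 0.15938 + 0.015869 + 0.18652 + 1.137 = 4.4439 m²·K/W
Q = A·ΔT/R = 12.37 × (19.79 − 5.678) / 4.4439 = 39.282 W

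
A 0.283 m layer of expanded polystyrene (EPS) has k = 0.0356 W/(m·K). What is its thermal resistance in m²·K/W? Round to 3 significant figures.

7.95 m²·K/W

R = L/k = 0.283/0.0356 = 7.949 m²·K/W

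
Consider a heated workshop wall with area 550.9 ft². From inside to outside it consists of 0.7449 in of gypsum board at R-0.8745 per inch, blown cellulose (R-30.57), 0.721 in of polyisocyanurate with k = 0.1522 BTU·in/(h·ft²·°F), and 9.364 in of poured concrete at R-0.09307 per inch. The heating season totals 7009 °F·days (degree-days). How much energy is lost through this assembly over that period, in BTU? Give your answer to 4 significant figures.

2516000 BTU

0.7449 × 0.8745 = 0.65142
0.721/0.1522 = 4.7372
9.364 × 0.09307 = 0.87151
R_total = 0.65142 + 30.57 + 4.7372 + 0.87151 = 36.83 ft²·°F·h/BTU
E = A × HDD × 24 / R = 550.9 × 7009 × 24 / 36.83 = 2516200 BTU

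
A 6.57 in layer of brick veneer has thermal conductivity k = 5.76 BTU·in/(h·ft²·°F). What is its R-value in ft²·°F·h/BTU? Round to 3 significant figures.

1.14 ft²·°F·h/BTU

R = L/k = 6.57/5.76 = 1.141 ft²·°F·h/BTU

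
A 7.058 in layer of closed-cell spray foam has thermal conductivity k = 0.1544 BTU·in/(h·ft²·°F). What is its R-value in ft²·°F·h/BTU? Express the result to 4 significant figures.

R = L/k = 7.058/0.1544 = 45.712 ft²·°F·h/BTU

45.71 ft²·°F·h/BTU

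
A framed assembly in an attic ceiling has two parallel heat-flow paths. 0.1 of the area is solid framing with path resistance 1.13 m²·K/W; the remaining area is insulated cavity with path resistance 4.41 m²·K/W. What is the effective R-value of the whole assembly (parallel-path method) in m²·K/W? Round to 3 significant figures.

3.42 m²·K/W

U_eff = 0.9/4.41 + 0.1/1.13 = 0.2041 + 0.0885 = 0.2926
R_eff = 1/U_eff = 3.418 m²·K/W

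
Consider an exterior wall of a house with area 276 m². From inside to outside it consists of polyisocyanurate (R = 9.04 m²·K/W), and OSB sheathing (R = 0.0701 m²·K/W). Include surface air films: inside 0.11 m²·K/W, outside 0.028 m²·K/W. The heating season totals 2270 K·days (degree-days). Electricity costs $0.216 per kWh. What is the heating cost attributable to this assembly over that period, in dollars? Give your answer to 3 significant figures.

R_total = 0.11 + 9.04 + 0.0701 + 0.028 = 9.248 m²·K/W
E = A × HDD × 24 / R / 1000 = 276 × 2270 × 24 / 9.248 / 1000 = 1626 kWh
Cost = 1626 × 0.216 = $351.2

351 dollars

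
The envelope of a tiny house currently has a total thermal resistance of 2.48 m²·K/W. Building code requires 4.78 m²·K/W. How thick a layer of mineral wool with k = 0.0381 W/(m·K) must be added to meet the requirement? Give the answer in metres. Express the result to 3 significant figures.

0.0876 m

ΔR = 4.78 − 2.48 = 2.3 m²·K/W
L = ΔR × k = 2.3 × 0.0381 = 0.08763 m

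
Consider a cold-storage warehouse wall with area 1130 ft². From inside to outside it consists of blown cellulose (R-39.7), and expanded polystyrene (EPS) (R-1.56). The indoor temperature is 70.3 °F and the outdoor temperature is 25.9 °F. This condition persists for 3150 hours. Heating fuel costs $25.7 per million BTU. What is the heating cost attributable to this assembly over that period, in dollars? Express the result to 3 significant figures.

R_total = 39.7 + 1.56 = 41.26 ft²·°F·h/BTU
Q = 1130 × (70.3 − 25.9) / 41.26 = 1216 BTU/h
E = 1216 × 3150 = 3830000 BTU
Cost = 3830000/10⁶ × 25.7 = $98.44

98.4 dollars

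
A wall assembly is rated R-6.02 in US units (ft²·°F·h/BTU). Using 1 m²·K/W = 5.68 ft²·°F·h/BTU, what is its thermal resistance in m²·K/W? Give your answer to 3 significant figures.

1.06 m²·K/W

R_SI = 6.02/5.68 = 1.06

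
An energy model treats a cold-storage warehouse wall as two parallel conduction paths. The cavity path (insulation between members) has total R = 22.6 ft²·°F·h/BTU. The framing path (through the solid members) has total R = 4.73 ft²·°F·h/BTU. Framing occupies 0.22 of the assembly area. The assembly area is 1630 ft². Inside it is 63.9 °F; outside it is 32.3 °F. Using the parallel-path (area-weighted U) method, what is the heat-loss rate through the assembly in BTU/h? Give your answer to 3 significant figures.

4170 BTU/h

U_eff = 0.78/22.6 + 0.22/4.73 = 0.03451 + 0.04651 = 0.08102
R_eff = 1/U_eff = 12.34 ft²·°F·h/BTU
Q = 1630 × (63.9 − 32.3) / 12.34 = 4173 BTU/h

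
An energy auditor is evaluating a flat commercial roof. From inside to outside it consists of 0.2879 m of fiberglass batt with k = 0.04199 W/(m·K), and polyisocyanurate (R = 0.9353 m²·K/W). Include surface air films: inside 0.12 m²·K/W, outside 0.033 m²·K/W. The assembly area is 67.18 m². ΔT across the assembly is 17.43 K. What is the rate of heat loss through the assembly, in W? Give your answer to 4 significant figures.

0.2879/0.04199 = 6.8564
R_total = 0.12 + 6.8564 + 0.9353 + 0.033 = 7.9447 m²·K/W
Q = A·ΔT/R = 67.18 × 17.43 / 7.9447 = 147.39 W

147.4 W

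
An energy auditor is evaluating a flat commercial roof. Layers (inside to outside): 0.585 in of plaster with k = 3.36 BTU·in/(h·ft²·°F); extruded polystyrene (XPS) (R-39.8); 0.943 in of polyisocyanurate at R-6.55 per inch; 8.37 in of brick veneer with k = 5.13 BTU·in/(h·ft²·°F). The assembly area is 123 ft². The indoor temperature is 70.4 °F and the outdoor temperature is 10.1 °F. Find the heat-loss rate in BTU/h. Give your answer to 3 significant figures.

155 BTU/h

0.585/3.36 = 0.1741
0.943 × 6.55 = 6.177
8.37/5.13 = 1.632
R_total = 0.1741 + 39.8 + 6.177 + 1.632 = 47.78 ft²·°F·h/BTU
Q = A·ΔT/R = 123 × (70.4 − 10.1) / 47.78 = 155.2 BTU/h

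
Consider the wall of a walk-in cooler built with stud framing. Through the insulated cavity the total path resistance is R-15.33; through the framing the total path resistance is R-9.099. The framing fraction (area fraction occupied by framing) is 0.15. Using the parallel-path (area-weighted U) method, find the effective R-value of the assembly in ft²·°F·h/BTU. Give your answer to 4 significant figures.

U_eff = 0.85/15.33 + 0.15/9.099 = 0.055447 + 0.016485 = 0.071932
R_eff = 1/U_eff = 13.902 ft²·°F·h/BTU

13.90 ft²·°F·h/BTU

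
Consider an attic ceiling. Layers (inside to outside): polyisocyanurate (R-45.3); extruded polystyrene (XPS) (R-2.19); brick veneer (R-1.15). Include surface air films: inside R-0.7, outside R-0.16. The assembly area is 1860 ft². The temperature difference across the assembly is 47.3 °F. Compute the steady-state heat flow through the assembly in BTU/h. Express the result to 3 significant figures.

1780 BTU/h

R_total = 0.7 + 45.3 + 2.19 + 1.15 + 0.16 = 49.5 ft²·°F·h/BTU
Q = A·ΔT/R = 1860 × 47.3 / 49.5 = 1777 BTU/h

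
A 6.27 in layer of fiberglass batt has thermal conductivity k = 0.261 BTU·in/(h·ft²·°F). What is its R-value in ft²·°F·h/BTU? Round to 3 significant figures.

24.0 ft²·°F·h/BTU

R = L/k = 6.27/0.261 = 24.02 ft²·°F·h/BTU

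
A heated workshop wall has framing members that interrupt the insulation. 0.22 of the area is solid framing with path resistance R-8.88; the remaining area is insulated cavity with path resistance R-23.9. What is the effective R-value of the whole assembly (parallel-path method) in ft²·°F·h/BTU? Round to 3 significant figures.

17.4 ft²·°F·h/BTU

U_eff = 0.78/23.9 + 0.22/8.88 = 0.03264 + 0.02477 = 0.05741
R_eff = 1/U_eff = 17.42 ft²·°F·h/BTU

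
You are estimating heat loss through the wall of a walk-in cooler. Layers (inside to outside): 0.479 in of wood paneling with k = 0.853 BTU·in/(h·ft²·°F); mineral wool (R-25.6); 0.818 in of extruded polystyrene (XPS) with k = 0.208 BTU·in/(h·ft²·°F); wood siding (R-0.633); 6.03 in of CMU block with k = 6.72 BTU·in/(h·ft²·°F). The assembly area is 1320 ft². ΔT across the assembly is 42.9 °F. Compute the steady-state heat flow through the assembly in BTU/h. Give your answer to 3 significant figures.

0.479/0.853 = 0.5615
0.818/0.208 = 3.933
6.03/6.72 = 0.8973
R_total = 0.5615 + 25.6 + 3.933 + 0.633 + 0.8973 = 31.62 ft²·°F·h/BTU
Q = A·ΔT/R = 1320 × 42.9 / 31.62 = 1791 BTU/h

1790 BTU/h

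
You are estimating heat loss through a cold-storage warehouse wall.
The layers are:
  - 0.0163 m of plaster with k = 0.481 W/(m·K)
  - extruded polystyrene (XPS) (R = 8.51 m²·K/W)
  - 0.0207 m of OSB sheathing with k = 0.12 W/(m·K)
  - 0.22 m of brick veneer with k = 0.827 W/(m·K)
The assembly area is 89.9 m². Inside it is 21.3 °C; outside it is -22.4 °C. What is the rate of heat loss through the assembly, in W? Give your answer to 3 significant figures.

0.0163/0.481 = 0.03389
0.0207/0.12 = 0.1725
0.22/0.827 = 0.266
R_total = 0.03389 + 8.51 + 0.1725 + 0.266 = 8.982 m²·K/W
Q = A·ΔT/R = 89.9 × (21.3 − (-22.4)) / 8.982 = 437.4 W

437 W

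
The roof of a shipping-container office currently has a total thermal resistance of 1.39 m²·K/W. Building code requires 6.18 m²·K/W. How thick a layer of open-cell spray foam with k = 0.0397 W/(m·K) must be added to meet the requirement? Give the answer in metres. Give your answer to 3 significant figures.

ΔR = 6.18 − 1.39 = 4.79 m²·K/W
L = ΔR × k = 4.79 × 0.0397 = 0.1902 m

0.190 m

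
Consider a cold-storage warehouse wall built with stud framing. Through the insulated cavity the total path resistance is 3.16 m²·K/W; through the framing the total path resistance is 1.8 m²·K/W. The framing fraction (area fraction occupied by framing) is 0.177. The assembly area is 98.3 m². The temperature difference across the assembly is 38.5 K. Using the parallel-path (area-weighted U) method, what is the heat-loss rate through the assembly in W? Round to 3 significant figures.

1360 W

U_eff = 0.823/3.16 + 0.177/1.8 = 0.2604 + 0.09833 = 0.3588
R_eff = 1/U_eff = 2.787 m²·K/W
Q = 98.3 × 38.5 / 2.787 = 1358 W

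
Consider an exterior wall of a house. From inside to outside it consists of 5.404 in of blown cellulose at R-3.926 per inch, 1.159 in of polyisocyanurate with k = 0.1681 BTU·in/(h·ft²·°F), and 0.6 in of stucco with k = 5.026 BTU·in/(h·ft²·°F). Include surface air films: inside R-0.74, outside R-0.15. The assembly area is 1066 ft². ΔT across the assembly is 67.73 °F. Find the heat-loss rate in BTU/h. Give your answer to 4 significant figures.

5.404 × 3.926 = 21.216
1.159/0.1681 = 6.8947
0.6/5.026 = 0.11938
R_total = 0.74 + 21.216 + 6.8947 + 0.11938 + 0.15 = 29.12 ft²·°F·h/BTU
Q = A·ΔT/R = 1066 × 67.73 / 29.12 = 2479.4 BTU/h

2479 BTU/h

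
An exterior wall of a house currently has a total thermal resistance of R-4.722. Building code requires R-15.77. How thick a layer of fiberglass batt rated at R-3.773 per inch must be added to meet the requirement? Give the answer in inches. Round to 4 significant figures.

ΔR = 15.77 − 4.722 = 11.048 ft²·°F·h/BTU
L = ΔR / (R/in) = 11.048/3.773 = 2.9282 in

2.928 in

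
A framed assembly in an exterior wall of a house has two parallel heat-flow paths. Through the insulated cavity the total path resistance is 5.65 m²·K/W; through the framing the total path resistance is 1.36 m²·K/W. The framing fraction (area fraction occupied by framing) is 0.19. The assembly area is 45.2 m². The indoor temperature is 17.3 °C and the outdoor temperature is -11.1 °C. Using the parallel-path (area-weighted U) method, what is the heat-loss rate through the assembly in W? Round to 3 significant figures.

363 W

U_eff = 0.81/5.65 + 0.19/1.36 = 0.1434 + 0.1397 = 0.2831
R_eff = 1/U_eff = 3.533 m²·K/W
Q = 45.2 × (17.3 − (-11.1)) / 3.533 = 363.4 W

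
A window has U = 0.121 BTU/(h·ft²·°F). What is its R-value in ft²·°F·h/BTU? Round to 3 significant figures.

8.26 ft²·°F·h/BTU

R = 1/U = 1/0.121 = 8.264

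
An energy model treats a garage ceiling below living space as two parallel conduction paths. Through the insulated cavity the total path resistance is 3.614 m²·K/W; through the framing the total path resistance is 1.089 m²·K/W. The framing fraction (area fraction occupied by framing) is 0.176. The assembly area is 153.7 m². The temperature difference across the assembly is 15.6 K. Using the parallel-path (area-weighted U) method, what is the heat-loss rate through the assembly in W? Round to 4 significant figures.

U_eff = 0.824/3.614 + 0.176/1.089 = 0.228 + 0.16162 = 0.38962
R_eff = 1/U_eff = 2.5666 m²·K/W
Q = 153.7 × 15.6 / 2.5666 = 934.2 W

934.2 W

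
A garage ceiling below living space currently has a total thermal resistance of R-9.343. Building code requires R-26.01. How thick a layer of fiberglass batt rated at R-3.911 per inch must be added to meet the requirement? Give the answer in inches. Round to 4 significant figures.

ΔR = 26.01 − 9.343 = 16.667 ft²·°F·h/BTU
L = ΔR / (R/in) = 16.667/3.911 = 4.2616 in

4.262 in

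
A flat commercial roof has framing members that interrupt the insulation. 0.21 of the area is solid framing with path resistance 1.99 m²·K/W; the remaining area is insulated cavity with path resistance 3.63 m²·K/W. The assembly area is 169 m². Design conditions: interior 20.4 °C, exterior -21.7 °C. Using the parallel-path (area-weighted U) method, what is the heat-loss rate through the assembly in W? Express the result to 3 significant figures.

2300 W

U_eff = 0.79/3.63 + 0.21/1.99 = 0.2176 + 0.1055 = 0.3232
R_eff = 1/U_eff = 3.094 m²·K/W
Q = 169 × (20.4 − (-21.7)) / 3.094 = 2299 W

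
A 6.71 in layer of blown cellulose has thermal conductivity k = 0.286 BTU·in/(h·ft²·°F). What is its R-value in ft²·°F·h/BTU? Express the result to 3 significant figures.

R = L/k = 6.71/0.286 = 23.46 ft²·°F·h/BTU

23.5 ft²·°F·h/BTU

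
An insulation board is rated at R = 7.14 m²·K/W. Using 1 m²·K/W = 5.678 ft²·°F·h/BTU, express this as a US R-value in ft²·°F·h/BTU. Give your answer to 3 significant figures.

40.5 ft²·°F·h/BTU

R_US = 7.14 × 5.678 = 40.54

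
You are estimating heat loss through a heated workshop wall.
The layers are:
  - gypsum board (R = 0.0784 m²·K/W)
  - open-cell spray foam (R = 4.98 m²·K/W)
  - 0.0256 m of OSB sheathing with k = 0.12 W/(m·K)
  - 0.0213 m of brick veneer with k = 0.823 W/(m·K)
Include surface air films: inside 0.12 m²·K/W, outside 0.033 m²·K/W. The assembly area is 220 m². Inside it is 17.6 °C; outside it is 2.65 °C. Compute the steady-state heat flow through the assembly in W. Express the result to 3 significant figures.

0.0256/0.12 = 0.2133
0.0213/0.823 = 0.02588
R_total = 0.12 + 0.0784 + 4.98 + 0.2133 + 0.02588 + 0.033 = 5.451 m²·K/W
Q = A·ΔT/R = 220 × (17.6 − 2.65) / 5.451 = 603.4 W

603 W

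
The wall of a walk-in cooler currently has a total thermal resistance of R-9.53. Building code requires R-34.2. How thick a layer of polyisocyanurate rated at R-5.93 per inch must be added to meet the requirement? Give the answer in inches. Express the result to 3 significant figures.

ΔR = 34.2 − 9.53 = 24.67 ft²·°F·h/BTU
L = ΔR / (R/in) = 24.67/5.93 = 4.16 in

4.16 in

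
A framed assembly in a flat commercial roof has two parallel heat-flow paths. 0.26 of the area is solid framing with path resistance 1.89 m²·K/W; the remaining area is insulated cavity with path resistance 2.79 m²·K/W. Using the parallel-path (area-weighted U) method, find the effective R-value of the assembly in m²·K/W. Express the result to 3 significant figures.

U_eff = 0.74/2.79 + 0.26/1.89 = 0.2652 + 0.1376 = 0.4028
R_eff = 1/U_eff = 2.483 m²·K/W

2.48 m²·K/W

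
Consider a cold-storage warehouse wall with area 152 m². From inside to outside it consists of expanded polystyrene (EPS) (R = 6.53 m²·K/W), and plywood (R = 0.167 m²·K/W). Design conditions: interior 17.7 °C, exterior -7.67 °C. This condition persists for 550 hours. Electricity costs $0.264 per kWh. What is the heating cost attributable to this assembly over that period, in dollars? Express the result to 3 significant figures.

R_total = 6.53 + 0.167 = 6.697 m²·K/W
Q = 152 × (17.7 − (-7.67)) / 6.697 = 575.8 W
E = 575.8 W × 550 h / 1000 = 316.7 kWh
Cost = 316.7 × 0.264 = $83.61

83.6 dollars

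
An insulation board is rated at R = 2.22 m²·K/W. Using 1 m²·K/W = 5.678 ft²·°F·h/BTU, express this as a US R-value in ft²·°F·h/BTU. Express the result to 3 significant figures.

12.6 ft²·°F·h/BTU

R_US = 2.22 × 5.678 = 12.61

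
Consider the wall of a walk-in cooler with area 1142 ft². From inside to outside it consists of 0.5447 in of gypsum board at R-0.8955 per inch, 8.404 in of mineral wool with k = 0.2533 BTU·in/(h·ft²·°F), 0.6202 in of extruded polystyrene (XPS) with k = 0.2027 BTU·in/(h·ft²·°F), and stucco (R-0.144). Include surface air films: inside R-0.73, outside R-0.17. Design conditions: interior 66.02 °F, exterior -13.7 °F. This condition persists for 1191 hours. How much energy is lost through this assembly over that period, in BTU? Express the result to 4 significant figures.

2871000 BTU

0.5447 × 0.8955 = 0.48778
8.404/0.2533 = 33.178
0.6202/0.2027 = 3.0597
R_total = 0.73 + 0.48778 + 33.178 + 3.0597 + 0.144 + 0.17 = 37.77 ft²·°F·h/BTU
Q = 1142 × (66.02 − (-13.7)) / 37.77 = 2410.4 BTU/h
E = 2410.4 × 1191 = 2870800 BTU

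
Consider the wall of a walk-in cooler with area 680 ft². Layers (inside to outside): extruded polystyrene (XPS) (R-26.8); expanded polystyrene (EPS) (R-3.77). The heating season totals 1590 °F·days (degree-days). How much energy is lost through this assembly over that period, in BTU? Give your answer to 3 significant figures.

R_total = 26.8 + 3.77 = 30.57 ft²·°F·h/BTU
E = A × HDD × 24 / R = 680 × 1590 × 24 / 30.57 = 848800 BTU

849000 BTU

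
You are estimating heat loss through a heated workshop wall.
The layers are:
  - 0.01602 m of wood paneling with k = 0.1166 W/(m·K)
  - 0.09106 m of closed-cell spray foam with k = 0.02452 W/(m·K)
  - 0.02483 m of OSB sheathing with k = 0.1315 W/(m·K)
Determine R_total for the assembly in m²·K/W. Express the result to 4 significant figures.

0.01602/0.1166 = 0.13739
0.09106/0.02452 = 3.7137
0.02483/0.1315 = 0.18882
R_total = 0.13739 + 3.7137 + 0.18882 = 4.0399 m²·K/W

4.040 m²·K/W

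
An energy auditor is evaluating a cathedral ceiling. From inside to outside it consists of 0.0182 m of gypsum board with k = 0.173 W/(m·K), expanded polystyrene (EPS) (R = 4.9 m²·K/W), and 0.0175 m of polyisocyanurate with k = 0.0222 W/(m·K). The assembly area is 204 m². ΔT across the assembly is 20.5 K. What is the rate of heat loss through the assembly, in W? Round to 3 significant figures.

722 W

0.0182/0.173 = 0.1052
0.0175/0.0222 = 0.7883
R_total = 0.1052 + 4.9 + 0.7883 = 5.793 m²·K/W
Q = A·ΔT/R = 204 × 20.5 / 5.793 = 721.8 W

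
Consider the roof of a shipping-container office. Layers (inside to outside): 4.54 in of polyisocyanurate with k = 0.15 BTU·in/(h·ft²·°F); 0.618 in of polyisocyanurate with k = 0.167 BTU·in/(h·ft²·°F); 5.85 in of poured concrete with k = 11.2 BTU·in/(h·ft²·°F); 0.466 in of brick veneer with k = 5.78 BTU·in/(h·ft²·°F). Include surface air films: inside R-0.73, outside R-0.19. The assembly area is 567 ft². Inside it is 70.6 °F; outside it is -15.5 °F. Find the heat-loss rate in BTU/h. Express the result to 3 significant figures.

4.54/0.15 = 30.27
0.618/0.167 = 3.701
5.85/11.2 = 0.5223
0.466/5.78 = 0.08062
R_total = 0.73 + 30.27 + 3.701 + 0.5223 + 0.08062 + 0.19 = 35.49 ft²·°F·h/BTU
Q = A·ΔT/R = 567 × (70.6 − (-15.5)) / 35.49 = 1376 BTU/h

1380 BTU/h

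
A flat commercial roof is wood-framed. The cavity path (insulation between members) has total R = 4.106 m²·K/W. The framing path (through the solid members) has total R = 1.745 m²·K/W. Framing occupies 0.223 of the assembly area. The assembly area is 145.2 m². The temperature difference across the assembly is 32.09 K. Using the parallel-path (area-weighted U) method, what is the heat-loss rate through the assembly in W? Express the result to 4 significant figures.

1477 W

U_eff = 0.777/4.106 + 0.223/1.745 = 0.18924 + 0.12779 = 0.31703
R_eff = 1/U_eff = 3.1543 m²·K/W
Q = 145.2 × 32.09 / 3.1543 = 1477.2 W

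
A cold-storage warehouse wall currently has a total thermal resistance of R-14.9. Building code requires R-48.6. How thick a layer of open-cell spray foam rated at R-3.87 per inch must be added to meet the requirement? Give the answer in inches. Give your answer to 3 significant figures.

ΔR = 48.6 − 14.9 = 33.7 ft²·°F·h/BTU
L = ΔR / (R/in) = 33.7/3.87 = 8.708 in

8.71 in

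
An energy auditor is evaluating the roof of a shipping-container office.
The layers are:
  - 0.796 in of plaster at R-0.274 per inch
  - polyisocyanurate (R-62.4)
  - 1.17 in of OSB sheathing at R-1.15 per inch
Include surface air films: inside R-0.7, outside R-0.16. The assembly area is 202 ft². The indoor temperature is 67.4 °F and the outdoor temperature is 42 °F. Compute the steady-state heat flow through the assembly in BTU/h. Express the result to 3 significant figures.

0.796 × 0.274 = 0.2181
1.17 × 1.15 = 1.345
R_total = 0.7 + 0.2181 + 62.4 + 1.345 + 0.16 = 64.82 ft²·°F·h/BTU
Q = A·ΔT/R = 202 × (67.4 − 42) / 64.82 = 79.15 BTU/h

79.2 BTU/h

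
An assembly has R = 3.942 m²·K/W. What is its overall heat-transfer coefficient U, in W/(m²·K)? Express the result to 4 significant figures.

U = 1/R = 1/3.942 = 0.25368

0.2537 W/(m²·K)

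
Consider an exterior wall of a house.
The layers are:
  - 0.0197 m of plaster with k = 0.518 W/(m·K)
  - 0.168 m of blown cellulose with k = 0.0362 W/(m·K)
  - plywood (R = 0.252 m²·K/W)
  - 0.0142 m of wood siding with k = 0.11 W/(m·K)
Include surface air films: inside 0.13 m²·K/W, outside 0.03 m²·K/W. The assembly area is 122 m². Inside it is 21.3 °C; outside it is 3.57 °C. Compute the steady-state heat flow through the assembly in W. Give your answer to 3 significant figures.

0.0197/0.518 = 0.03803
0.168/0.0362 = 4.641
0.0142/0.11 = 0.1291
R_total = 0.13 + 0.03803 + 4.641 + 0.252 + 0.1291 + 0.03 = 5.22 m²·K/W
Q = A·ΔT/R = 122 × (21.3 − 3.57) / 5.22 = 414.4 W

414 W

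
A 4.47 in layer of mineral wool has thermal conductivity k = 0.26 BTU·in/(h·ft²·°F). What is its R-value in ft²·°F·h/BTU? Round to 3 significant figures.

17.2 ft²·°F·h/BTU

R = L/k = 4.47/0.26 = 17.19 ft²·°F·h/BTU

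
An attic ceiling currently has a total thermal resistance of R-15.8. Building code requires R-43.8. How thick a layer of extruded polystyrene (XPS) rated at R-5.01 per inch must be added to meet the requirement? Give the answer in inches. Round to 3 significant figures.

ΔR = 43.8 − 15.8 = 28 ft²·°F·h/BTU
L = ΔR / (R/in) = 28/5.01 = 5.589 in

5.59 in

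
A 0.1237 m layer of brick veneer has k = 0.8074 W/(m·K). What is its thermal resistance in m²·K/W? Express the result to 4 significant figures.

0.1532 m²·K/W

R = L/k = 0.1237/0.8074 = 0.15321 m²·K/W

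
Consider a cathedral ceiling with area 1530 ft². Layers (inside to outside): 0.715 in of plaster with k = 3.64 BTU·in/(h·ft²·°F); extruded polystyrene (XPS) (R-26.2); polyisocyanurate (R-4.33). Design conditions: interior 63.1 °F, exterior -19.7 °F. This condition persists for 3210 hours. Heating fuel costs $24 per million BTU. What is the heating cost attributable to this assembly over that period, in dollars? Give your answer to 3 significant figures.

0.715/3.64 = 0.1964
R_total = 0.1964 + 26.2 + 4.33 = 30.73 ft²·°F·h/BTU
Q = 1530 × (63.1 − (-19.7)) / 30.73 = 4123 BTU/h
E = 4123 × 3210 = 13230000 BTU
Cost = 13230000/10⁶ × 24 = $317.6

318 dollars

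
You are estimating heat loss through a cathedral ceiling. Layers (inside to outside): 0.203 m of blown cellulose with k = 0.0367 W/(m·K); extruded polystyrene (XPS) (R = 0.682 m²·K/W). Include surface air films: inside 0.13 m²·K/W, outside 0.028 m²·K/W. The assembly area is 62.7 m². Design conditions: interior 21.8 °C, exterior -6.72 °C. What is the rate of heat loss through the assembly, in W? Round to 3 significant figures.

0.203/0.0367 = 5.531
R_total = 0.13 + 5.531 + 0.682 + 0.028 = 6.371 m²·K/W
Q = A·ΔT/R = 62.7 × (21.8 − (-6.72)) / 6.371 = 280.7 W

281 W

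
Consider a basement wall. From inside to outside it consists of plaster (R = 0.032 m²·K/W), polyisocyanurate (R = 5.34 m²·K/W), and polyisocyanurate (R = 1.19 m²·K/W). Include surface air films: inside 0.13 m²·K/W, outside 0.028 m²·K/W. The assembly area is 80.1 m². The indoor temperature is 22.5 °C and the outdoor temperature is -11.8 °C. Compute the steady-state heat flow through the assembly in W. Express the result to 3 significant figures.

409 W

R_total = 0.13 + 0.032 + 5.34 + 1.19 + 0.028 = 6.72 m²·K/W
Q = A·ΔT/R = 80.1 × (22.5 − (-11.8)) / 6.72 = 408.8 W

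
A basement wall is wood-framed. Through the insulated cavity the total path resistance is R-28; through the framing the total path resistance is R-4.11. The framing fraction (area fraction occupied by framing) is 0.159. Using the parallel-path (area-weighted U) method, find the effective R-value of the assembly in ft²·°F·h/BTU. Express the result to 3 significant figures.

U_eff = 0.841/28 + 0.159/4.11 = 0.03004 + 0.03869 = 0.06872
R_eff = 1/U_eff = 14.55 ft²·°F·h/BTU

14.6 ft²·°F·h/BTU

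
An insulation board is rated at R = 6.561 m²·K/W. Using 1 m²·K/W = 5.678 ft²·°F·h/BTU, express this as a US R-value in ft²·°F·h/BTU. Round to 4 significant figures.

37.25 ft²·°F·h/BTU

R_US = 6.561 × 5.678 = 37.253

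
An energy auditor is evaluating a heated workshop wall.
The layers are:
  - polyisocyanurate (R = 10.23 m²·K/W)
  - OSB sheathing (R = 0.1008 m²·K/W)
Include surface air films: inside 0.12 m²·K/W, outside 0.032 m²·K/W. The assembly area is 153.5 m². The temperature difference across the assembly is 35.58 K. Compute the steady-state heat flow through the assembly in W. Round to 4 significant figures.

521.0 W

R_total = 0.12 + 10.23 + 0.1008 + 0.032 = 10.483 m²·K/W
Q = A·ΔT/R = 153.5 × 35.58 / 10.483 = 521 W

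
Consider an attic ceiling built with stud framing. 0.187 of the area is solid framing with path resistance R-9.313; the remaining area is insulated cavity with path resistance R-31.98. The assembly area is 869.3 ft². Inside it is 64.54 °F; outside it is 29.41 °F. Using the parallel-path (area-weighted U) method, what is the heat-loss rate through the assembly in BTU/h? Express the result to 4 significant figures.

1390 BTU/h

U_eff = 0.813/31.98 + 0.187/9.313 = 0.025422 + 0.020079 = 0.045502
R_eff = 1/U_eff = 21.977 ft²·°F·h/BTU
Q = 869.3 × (64.54 − 29.41) / 21.977 = 1389.6 BTU/h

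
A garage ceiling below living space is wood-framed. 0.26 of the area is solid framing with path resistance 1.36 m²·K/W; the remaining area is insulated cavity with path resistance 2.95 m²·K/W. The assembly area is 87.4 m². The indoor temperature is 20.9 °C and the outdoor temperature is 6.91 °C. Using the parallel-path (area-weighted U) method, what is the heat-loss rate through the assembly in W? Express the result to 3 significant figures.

540 W

U_eff = 0.74/2.95 + 0.26/1.36 = 0.2508 + 0.1912 = 0.442
R_eff = 1/U_eff = 2.262 m²·K/W
Q = 87.4 × (20.9 − 6.91) / 2.262 = 540.5 W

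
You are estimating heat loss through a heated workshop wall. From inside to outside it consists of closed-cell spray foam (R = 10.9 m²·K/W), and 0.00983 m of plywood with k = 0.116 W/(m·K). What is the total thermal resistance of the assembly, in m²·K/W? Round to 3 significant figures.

0.00983/0.116 = 0.08474
R_total = 10.9 + 0.08474 = 10.98 m²·K/W

11.0 m²·K/W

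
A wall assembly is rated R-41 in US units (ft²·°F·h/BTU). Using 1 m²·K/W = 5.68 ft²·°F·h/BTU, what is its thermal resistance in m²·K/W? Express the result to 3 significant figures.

R_SI = 41/5.68 = 7.218

7.22 m²·K/W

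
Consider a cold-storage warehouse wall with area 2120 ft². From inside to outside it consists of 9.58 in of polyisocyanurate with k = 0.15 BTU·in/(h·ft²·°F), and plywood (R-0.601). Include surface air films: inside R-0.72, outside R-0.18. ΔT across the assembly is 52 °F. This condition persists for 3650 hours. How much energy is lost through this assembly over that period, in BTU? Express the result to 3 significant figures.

9.58/0.15 = 63.87
R_total = 0.72 + 63.87 + 0.601 + 0.18 = 65.37 ft²·°F·h/BTU
Q = 2120 × 52 / 65.37 = 1686 BTU/h
E = 1686 × 3650 = 6156000 BTU

6160000 BTU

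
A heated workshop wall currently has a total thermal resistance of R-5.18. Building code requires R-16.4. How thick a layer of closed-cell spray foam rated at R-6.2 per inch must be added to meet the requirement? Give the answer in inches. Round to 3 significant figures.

1.81 in

ΔR = 16.4 − 5.18 = 11.22 ft²·°F·h/BTU
L = ΔR / (R/in) = 11.22/6.2 = 1.81 in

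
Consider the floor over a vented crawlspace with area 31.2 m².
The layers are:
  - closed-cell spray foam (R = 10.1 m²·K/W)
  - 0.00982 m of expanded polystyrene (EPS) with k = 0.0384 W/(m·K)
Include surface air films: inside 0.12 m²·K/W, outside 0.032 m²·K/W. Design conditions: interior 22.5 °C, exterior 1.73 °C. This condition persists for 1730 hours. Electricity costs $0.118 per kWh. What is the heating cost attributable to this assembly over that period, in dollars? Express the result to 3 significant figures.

12.6 dollars

0.00982/0.0384 = 0.2557
R_total = 0.12 + 10.1 + 0.2557 + 0.032 = 10.51 m²·K/W
Q = 31.2 × (22.5 − 1.73) / 10.51 = 61.67 W
E = 61.67 W × 1730 h / 1000 = 106.7 kWh
Cost = 106.7 × 0.118 = $12.59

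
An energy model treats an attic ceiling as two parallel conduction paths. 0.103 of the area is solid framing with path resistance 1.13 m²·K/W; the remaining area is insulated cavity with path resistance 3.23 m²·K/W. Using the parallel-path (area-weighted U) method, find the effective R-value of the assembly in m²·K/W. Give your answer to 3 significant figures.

U_eff = 0.897/3.23 + 0.103/1.13 = 0.2777 + 0.09115 = 0.3689
R_eff = 1/U_eff = 2.711 m²·K/W

2.71 m²·K/W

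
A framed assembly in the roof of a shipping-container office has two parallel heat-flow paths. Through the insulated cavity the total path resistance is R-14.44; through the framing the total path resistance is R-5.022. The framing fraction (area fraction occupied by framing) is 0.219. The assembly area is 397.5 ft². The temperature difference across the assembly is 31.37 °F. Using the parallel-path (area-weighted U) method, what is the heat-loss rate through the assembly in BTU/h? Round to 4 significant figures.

U_eff = 0.781/14.44 + 0.219/5.022 = 0.054086 + 0.043608 = 0.097694
R_eff = 1/U_eff = 10.236 ft²·°F·h/BTU
Q = 397.5 × 31.37 / 10.236 = 1218.2 BTU/h

1218 BTU/h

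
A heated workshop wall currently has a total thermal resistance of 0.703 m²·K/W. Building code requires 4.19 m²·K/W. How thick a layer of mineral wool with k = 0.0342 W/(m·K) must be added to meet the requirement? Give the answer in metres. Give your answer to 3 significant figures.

0.119 m

ΔR = 4.19 − 0.703 = 3.487 m²·K/W
L = ΔR × k = 3.487 × 0.0342 = 0.1193 m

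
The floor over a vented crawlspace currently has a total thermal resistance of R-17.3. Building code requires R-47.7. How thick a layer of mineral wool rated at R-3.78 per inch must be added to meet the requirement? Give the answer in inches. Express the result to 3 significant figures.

8.04 in

ΔR = 47.7 − 17.3 = 30.4 ft²·°F·h/BTU
L = ΔR / (R/in) = 30.4/3.78 = 8.042 in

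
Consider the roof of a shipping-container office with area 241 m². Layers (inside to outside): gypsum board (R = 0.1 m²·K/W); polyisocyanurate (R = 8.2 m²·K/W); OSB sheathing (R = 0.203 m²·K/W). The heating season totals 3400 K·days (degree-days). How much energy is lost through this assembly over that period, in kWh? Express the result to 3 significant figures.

2310 kWh

R_total = 0.1 + 8.2 + 0.203 = 8.503 m²·K/W
E = A × HDD × 24 / R / 1000 = 241 × 3400 × 24 / 8.503 / 1000 = 2313 kWh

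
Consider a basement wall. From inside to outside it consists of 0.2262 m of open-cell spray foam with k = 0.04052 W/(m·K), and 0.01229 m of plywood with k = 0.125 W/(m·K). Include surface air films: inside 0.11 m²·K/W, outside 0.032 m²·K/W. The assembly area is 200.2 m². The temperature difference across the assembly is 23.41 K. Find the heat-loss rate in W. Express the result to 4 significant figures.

804.9 W

0.2262/0.04052 = 5.5824
0.01229/0.125 = 0.09832
R_total = 0.11 + 5.5824 + 0.09832 + 0.032 = 5.8227 m²·K/W
Q = A·ΔT/R = 200.2 × 23.41 / 5.8227 = 804.89 W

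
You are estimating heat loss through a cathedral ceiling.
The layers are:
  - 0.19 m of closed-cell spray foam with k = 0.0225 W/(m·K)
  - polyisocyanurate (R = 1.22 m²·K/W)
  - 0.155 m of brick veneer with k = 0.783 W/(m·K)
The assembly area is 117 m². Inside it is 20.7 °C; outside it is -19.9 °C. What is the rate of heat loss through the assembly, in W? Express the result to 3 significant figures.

0.19/0.0225 = 8.444
0.155/0.783 = 0.198
R_total = 8.444 + 1.22 + 0.198 = 9.862 m²·K/W
Q = A·ΔT/R = 117 × (20.7 − (-19.9)) / 9.862 = 481.6 W

482 W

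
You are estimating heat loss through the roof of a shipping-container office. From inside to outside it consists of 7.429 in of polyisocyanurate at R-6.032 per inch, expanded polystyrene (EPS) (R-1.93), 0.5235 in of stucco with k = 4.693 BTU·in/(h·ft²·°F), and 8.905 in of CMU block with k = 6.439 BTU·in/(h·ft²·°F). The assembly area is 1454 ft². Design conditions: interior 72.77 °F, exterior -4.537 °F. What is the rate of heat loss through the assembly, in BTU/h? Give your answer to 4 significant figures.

7.429 × 6.032 = 44.812
0.5235/4.693 = 0.11155
8.905/6.439 = 1.383
R_total = 44.812 + 1.93 + 0.11155 + 1.383 = 48.236 ft²·°F·h/BTU
Q = A·ΔT/R = 1454 × (72.77 − (-4.537)) / 48.236 = 2330.3 BTU/h

2330 BTU/h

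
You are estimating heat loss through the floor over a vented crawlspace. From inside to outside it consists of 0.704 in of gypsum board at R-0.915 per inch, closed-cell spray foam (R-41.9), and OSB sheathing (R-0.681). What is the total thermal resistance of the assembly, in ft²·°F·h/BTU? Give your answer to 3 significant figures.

43.2 ft²·°F·h/BTU

0.704 × 0.915 = 0.6442
R_total = 0.6442 + 41.9 + 0.681 = 43.23 ft²·°F·h/BTU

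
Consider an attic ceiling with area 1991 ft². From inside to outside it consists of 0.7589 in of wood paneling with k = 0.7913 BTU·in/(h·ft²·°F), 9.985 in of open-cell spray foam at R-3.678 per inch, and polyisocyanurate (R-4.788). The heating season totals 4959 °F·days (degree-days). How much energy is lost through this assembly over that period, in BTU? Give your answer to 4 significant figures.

5579000 BTU

0.7589/0.7913 = 0.95905
9.985 × 3.678 = 36.725
R_total = 0.95905 + 36.725 + 4.788 = 42.472 ft²·°F·h/BTU
E = A × HDD × 24 / R = 1991 × 4959 × 24 / 42.472 = 5579200 BTU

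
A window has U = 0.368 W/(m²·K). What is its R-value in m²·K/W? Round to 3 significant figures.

2.72 m²·K/W

R = 1/U = 1/0.368 = 2.717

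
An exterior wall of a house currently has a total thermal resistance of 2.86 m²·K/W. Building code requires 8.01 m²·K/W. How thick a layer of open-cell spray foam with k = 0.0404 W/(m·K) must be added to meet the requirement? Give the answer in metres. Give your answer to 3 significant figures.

ΔR = 8.01 − 2.86 = 5.15 m²·K/W
L = ΔR × k = 5.15 × 0.0404 = 0.2081 m

0.208 m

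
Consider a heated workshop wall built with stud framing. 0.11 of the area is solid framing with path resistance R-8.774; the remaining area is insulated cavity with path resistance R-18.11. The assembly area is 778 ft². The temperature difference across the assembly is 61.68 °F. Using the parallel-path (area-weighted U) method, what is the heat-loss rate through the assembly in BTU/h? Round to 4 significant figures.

2960 BTU/h

U_eff = 0.89/18.11 + 0.11/8.774 = 0.049144 + 0.012537 = 0.061681
R_eff = 1/U_eff = 16.212 ft²·°F·h/BTU
Q = 778 × 61.68 / 16.212 = 2959.9 BTU/h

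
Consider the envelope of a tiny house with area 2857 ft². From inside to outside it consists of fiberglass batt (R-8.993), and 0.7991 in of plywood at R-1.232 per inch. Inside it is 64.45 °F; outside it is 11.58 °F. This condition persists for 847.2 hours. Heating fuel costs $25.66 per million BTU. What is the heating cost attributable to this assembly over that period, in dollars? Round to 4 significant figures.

0.7991 × 1.232 = 0.98449
R_total = 8.993 + 0.98449 = 9.9775 ft²·°F·h/BTU
Q = 2857 × (64.45 − 11.58) / 9.9775 = 15139 BTU/h
E = 15139 × 847.2 = 12826000 BTU
Cost = 12826000/10⁶ × 25.66 = $329.11

329.1 dollars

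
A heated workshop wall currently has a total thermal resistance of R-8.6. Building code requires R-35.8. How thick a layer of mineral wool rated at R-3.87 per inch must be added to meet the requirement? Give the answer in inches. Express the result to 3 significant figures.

ΔR = 35.8 − 8.6 = 27.2 ft²·°F·h/BTU
L = ΔR / (R/in) = 27.2/3.87 = 7.028 in

7.03 in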